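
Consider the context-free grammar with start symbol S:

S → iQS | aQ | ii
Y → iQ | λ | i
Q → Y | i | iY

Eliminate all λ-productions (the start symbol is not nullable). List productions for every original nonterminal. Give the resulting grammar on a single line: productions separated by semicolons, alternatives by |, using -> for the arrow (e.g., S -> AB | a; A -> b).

S -> a | aQ | iS | ii | iQS; Q -> Y | i | iY; Y -> i | iQ

Nullable set: {Q, Y}.
S -> aQ: Q nullable, giving a | aQ.
S -> iQS: Q nullable, giving iQS | iS.
Q -> Y: Y nullable, giving Y.
Q -> iY: Y nullable, giving i | iY.
Drop Y -> λ.
Y -> iQ: Q nullable, giving i | iQ.
Unchanged (no nullable symbols): S -> ii; Q -> i; Y -> i.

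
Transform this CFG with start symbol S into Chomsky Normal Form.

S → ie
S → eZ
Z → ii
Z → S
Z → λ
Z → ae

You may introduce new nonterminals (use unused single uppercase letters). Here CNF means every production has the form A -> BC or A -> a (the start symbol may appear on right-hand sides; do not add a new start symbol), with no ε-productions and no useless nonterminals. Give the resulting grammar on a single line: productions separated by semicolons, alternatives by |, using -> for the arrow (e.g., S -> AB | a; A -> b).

S -> e | AZ | BA; A -> e; B -> i; C -> a; Z -> e | AZ | BA | BB | CA

Nullable: {Z}; after ε-elimination: S -> e | eZ | ie; Z -> S | ae | ii.
After unit-elimination: S -> e | eZ | ie; Z -> e | ae | eZ | ie | ii.
TERM: introduce C -> a, A -> e, B -> i and substitute in every rule of length ≥2.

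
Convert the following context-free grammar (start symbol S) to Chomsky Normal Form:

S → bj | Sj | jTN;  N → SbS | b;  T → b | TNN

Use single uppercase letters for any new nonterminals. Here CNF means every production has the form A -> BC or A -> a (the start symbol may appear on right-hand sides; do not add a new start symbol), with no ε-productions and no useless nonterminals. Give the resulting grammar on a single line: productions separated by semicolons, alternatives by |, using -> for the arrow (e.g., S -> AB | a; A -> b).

No ε-productions.
No unit productions to eliminate.
TERM: introduce A -> b, B -> j and substitute in every rule of length ≥2.
BIN: N -> SAS becomes N -> SC, C -> AS; S -> BTN becomes S -> BD, D -> TN; T -> TNN becomes T -> TE, E -> NN.

S -> AB | BD | SB; A -> b; B -> j; C -> AS; D -> TN; E -> NN; N -> b | SC; T -> b | TE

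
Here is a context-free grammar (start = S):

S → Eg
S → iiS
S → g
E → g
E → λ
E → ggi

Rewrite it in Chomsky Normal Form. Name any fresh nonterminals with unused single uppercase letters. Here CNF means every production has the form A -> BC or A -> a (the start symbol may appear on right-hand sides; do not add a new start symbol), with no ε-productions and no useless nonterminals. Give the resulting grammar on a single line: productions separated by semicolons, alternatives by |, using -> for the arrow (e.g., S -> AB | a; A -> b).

Nullable: {E}; after ε-elimination: S -> g | Eg | iiS; E -> g | ggi.
No unit productions to eliminate.
TERM: introduce A -> g, B -> i and substitute in every rule of length ≥2.
BIN: E -> AAB becomes E -> AC, C -> AB; S -> BBS becomes S -> BD, D -> BS.

S -> g | BD | EA; A -> g; B -> i; C -> AB; D -> BS; E -> g | AC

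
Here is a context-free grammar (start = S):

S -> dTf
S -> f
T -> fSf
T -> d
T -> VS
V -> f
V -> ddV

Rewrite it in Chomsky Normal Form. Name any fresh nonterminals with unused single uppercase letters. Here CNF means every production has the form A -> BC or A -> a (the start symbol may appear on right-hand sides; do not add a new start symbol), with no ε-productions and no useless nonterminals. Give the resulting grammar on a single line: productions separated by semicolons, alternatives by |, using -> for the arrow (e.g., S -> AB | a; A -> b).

No ε-productions.
No unit productions to eliminate.
TERM: introduce A -> d, B -> f and substitute in every rule of length ≥2.
BIN: S -> ATB becomes S -> AC, C -> TB; T -> BSB becomes T -> BD, D -> SB; V -> AAV becomes V -> AE, E -> AV.

S -> f | AC; A -> d; B -> f; C -> TB; D -> SB; E -> AV; T -> d | BD | VS; V -> f | AE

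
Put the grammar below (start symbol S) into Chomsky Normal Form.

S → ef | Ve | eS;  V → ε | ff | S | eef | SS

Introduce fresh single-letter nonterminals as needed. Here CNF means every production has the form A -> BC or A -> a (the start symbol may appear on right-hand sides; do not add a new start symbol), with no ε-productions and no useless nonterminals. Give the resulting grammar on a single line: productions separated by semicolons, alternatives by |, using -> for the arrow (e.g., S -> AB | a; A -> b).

Nullable: {V}; after ε-elimination: S -> e | Ve | eS | ef; V -> S | SS | ff | eef.
After unit-elimination: S -> e | Ve | eS | ef; V -> e | SS | Ve | eS | ef | ff | eef.
TERM: introduce A -> e, B -> f and substitute in every rule of length ≥2.
BIN: V -> AAB becomes V -> AC, C -> AB.

S -> e | AB | AS | VA; A -> e; B -> f; C -> AB; V -> e | AB | AC | AS | BB | SS | VA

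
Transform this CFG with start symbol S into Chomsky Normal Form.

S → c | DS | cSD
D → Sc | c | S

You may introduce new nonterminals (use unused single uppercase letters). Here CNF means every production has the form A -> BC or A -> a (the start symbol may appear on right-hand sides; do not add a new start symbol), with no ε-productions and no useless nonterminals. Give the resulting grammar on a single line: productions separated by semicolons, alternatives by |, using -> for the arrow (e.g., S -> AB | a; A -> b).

S -> c | AC | DS; A -> c; B -> SD; C -> SD; D -> c | AB | DS | SA

No ε-productions.
After unit-elimination: S -> c | DS | cSD; D -> c | DS | Sc | cSD.
TERM: introduce A -> c and substitute in every rule of length ≥2.
BIN: D -> ASD becomes D -> AB, B -> SD; S -> ASD becomes S -> AC, C -> SD.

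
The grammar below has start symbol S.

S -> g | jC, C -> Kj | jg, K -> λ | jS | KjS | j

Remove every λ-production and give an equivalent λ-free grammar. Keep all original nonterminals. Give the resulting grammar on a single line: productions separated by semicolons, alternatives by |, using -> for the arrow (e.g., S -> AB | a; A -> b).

Nullable set: {K}.
C -> Kj: K nullable, giving Kj | j.
Drop K -> λ.
K -> KjS: K nullable, giving KjS | jS.
Unchanged (no nullable symbols): S -> g; S -> jC; C -> jg; K -> j; K -> jS.

S -> g | jC; C -> j | Kj | jg; K -> j | jS | KjS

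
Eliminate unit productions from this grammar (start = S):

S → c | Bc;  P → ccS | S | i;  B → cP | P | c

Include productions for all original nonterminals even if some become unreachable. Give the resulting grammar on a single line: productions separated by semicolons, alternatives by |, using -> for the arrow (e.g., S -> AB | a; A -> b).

Unit productions: B->P, P->S.
Unit pairs (A ⇒* B via units): (B,P), (B,S), (P,S).
S: inherits non-unit rules of {S} → Bc | c.
B: inherits non-unit rules of {B, P, S} → Bc | c | cP | ccS | i.
P: inherits non-unit rules of {P, S} → Bc | c | ccS | i.

S -> c | Bc; B -> c | i | Bc | cP | ccS; P -> c | i | Bc | ccS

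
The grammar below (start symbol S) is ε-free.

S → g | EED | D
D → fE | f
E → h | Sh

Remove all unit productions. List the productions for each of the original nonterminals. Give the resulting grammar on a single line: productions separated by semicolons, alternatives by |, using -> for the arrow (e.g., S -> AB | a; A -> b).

Unit productions: S->D.
Unit pairs (A ⇒* B via units): (S,D).
S: inherits non-unit rules of {D, S} → EED | f | fE | g.
D: inherits non-unit rules of {D} → f | fE.
E: inherits non-unit rules of {E} → Sh | h.

S -> f | g | fE | EED; D -> f | fE; E -> h | Sh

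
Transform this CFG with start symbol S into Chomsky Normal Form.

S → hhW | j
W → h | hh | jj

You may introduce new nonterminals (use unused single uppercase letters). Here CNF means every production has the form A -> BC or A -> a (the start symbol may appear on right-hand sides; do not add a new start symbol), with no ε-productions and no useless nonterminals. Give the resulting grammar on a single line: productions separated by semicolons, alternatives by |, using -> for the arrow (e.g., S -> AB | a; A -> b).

No ε-productions.
No unit productions to eliminate.
TERM: introduce A -> h, B -> j and substitute in every rule of length ≥2.
BIN: S -> AAW becomes S -> AC, C -> AW.

S -> j | AC; A -> h; B -> j; C -> AW; W -> h | AA | BB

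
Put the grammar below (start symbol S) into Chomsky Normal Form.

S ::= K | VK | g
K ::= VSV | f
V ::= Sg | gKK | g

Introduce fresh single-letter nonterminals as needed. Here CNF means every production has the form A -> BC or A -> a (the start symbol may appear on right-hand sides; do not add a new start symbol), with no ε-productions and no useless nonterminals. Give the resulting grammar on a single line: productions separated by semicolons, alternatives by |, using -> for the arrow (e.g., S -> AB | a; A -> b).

No ε-productions.
After unit-elimination: S -> f | g | VK | VSV; K -> f | VSV; V -> g | Sg | gKK.
TERM: introduce A -> g and substitute in every rule of length ≥2.
BIN: K -> VSV becomes K -> VB, B -> SV; S -> VSV becomes S -> VC, C -> SV; V -> AKK becomes V -> AD, D -> KK.

S -> f | g | VC | VK; A -> g; B -> SV; C -> SV; D -> KK; K -> f | VB; V -> g | AD | SA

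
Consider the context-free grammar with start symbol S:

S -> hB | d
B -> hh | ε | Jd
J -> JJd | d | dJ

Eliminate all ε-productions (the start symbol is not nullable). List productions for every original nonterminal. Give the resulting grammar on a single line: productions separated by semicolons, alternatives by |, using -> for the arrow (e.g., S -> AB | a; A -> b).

Nullable set: {B}.
S -> hB: B nullable, giving h | hB.
Drop B -> ε.
Unchanged (no nullable symbols): S -> d; B -> Jd; B -> hh; J -> JJd; J -> d; J -> dJ.

S -> d | h | hB; B -> Jd | hh; J -> d | dJ | JJd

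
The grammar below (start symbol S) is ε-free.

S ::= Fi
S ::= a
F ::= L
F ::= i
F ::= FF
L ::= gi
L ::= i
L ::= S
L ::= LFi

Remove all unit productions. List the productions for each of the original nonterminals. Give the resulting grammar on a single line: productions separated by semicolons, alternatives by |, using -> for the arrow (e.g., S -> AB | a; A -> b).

S -> a | Fi; F -> a | i | FF | Fi | gi | LFi; L -> a | i | Fi | gi | LFi

Unit productions: F->L, L->S.
Unit pairs (A ⇒* B via units): (F,L), (F,S), (L,S).
S: inherits non-unit rules of {S} → Fi | a.
F: inherits non-unit rules of {F, L, S} → FF | Fi | LFi | a | gi | i.
L: inherits non-unit rules of {L, S} → Fi | LFi | a | gi | i.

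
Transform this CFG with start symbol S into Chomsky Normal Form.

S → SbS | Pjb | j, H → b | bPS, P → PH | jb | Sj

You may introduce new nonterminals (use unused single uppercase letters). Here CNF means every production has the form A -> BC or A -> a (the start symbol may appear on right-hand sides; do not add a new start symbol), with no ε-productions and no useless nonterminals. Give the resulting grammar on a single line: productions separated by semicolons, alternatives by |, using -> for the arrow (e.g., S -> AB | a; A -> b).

S -> j | PD | SE; A -> b; B -> j; C -> PS; D -> BA; E -> AS; H -> b | AC; P -> BA | PH | SB

No ε-productions.
No unit productions to eliminate.
TERM: introduce A -> b, B -> j and substitute in every rule of length ≥2.
BIN: H -> APS becomes H -> AC, C -> PS; S -> PBA becomes S -> PD, D -> BA; S -> SAS becomes S -> SE, E -> AS.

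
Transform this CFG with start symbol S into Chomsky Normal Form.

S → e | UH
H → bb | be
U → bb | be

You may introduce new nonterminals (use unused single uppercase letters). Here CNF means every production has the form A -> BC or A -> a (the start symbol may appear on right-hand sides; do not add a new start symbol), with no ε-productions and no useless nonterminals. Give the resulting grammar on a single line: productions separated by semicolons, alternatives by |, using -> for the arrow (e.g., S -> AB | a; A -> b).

No ε-productions.
No unit productions to eliminate.
TERM: introduce A -> b, B -> e and substitute in every rule of length ≥2.

S -> e | UH; A -> b; B -> e; H -> AA | AB; U -> AA | AB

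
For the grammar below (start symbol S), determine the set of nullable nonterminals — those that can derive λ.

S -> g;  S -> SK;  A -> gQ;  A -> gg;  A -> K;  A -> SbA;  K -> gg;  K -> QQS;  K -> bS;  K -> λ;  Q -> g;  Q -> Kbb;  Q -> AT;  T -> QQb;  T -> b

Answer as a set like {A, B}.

{A, K}

Directly nullable (have an ε-rule): {K}.
A is nullable via A -> K (every symbol on the right is already known nullable).
Not nullable: Q, S, T — each has a terminal in every rule's right-hand side or depends on a non-nullable symbol.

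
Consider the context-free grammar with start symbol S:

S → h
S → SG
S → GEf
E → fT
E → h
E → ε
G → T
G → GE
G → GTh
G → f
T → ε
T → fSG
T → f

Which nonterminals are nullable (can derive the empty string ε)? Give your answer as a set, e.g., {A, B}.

{E, G, T}

Directly nullable (have an ε-rule): {E, T}.
G is nullable via G -> T (every symbol on the right is already known nullable).
Not nullable: S — each has a terminal in every rule's right-hand side or depends on a non-nullable symbol.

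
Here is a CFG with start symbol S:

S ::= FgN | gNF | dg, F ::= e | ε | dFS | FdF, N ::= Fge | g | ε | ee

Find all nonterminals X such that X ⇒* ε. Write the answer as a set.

Directly nullable (have an ε-rule): {F, N}.
Not nullable: S — each has a terminal in every rule's right-hand side or depends on a non-nullable symbol.

{F, N}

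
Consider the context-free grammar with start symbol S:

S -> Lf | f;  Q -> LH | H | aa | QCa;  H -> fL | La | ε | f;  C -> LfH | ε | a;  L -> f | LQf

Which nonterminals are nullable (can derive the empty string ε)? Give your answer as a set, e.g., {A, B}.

Directly nullable (have an ε-rule): {C, H}.
Q is nullable via Q -> H (every symbol on the right is already known nullable).
Not nullable: L, S — each has a terminal in every rule's right-hand side or depends on a non-nullable symbol.

{C, H, Q}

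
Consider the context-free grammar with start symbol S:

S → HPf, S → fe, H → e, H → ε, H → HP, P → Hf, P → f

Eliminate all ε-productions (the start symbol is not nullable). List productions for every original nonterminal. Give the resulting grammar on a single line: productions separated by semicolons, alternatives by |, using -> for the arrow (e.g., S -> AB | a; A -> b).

S -> Pf | fe | HPf; H -> P | e | HP; P -> f | Hf

Nullable set: {H}.
S -> HPf: H nullable, giving HPf | Pf.
Drop H -> ε.
H -> HP: H nullable, giving HP | P.
P -> Hf: H nullable, giving Hf | f.
Unchanged (no nullable symbols): S -> fe; H -> e; P -> f.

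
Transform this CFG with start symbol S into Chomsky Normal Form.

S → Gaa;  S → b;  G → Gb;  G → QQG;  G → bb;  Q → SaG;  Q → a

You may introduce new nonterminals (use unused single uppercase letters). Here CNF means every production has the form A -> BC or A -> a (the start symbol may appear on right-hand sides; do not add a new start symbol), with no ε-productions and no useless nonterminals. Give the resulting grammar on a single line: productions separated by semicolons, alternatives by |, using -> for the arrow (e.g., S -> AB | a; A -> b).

S -> b | GE; A -> b; B -> a; C -> QG; D -> BG; E -> BB; G -> AA | GA | QC; Q -> a | SD

No ε-productions.
No unit productions to eliminate.
TERM: introduce B -> a, A -> b and substitute in every rule of length ≥2.
BIN: G -> QQG becomes G -> QC, C -> QG; Q -> SBG becomes Q -> SD, D -> BG; S -> GBB becomes S -> GE, E -> BB.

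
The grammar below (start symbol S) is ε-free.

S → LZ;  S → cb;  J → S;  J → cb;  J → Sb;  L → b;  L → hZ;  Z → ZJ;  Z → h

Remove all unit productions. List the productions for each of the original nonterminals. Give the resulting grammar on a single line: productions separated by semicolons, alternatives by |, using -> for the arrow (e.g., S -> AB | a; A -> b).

Unit productions: J->S.
Unit pairs (A ⇒* B via units): (J,S).
S: inherits non-unit rules of {S} → LZ | cb.
J: inherits non-unit rules of {J, S} → LZ | Sb | cb.
L: inherits non-unit rules of {L} → b | hZ.
Z: inherits non-unit rules of {Z} → ZJ | h.

S -> LZ | cb; J -> LZ | Sb | cb; L -> b | hZ; Z -> h | ZJ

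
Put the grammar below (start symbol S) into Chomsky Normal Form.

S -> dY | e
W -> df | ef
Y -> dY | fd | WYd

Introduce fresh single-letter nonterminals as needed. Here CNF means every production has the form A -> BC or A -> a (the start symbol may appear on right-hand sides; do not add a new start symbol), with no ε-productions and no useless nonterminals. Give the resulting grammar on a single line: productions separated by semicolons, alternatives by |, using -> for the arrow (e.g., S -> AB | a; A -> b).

No ε-productions.
No unit productions to eliminate.
TERM: introduce A -> d, C -> e, B -> f and substitute in every rule of length ≥2.
BIN: Y -> WYA becomes Y -> WD, D -> YA.

S -> e | AY; A -> d; B -> f; C -> e; D -> YA; W -> AB | CB; Y -> AY | BA | WD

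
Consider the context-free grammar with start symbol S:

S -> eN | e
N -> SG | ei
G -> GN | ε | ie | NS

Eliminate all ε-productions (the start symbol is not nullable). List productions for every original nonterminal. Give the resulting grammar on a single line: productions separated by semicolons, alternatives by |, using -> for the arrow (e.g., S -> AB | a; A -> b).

S -> e | eN; G -> N | GN | NS | ie; N -> S | SG | ei

Nullable set: {G}.
Drop G -> ε.
G -> GN: G nullable, giving GN | N.
N -> SG: G nullable, giving S | SG.
Unchanged (no nullable symbols): S -> e; S -> eN; G -> NS; G -> ie; N -> ei.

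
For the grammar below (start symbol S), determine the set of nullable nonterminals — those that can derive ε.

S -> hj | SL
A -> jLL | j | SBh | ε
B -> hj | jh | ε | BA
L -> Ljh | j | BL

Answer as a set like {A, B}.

Directly nullable (have an ε-rule): {A, B}.
Not nullable: L, S — each has a terminal in every rule's right-hand side or depends on a non-nullable symbol.

{A, B}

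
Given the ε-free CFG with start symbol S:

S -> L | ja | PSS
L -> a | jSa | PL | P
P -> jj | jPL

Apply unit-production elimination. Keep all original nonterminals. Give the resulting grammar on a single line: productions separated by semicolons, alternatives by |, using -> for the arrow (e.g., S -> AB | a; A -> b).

Unit productions: L->P, S->L.
Unit pairs (A ⇒* B via units): (L,P), (S,L), (S,P).
S: inherits non-unit rules of {L, P, S} → PL | PSS | a | jPL | jSa | ja | jj.
L: inherits non-unit rules of {L, P} → PL | a | jPL | jSa | jj.
P: inherits non-unit rules of {P} → jPL | jj.

S -> a | PL | ja | jj | PSS | jPL | jSa; L -> a | PL | jj | jPL | jSa; P -> jj | jPL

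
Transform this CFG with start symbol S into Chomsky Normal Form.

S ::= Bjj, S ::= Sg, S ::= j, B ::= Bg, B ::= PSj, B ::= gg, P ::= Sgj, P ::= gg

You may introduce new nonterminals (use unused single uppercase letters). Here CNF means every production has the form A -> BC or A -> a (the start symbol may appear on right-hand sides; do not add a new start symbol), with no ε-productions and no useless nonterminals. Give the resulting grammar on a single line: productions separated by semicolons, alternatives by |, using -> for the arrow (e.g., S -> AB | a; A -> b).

S -> j | BF | SA; A -> g; B -> AA | BA | PD; C -> j; D -> SC; E -> AC; F -> CC; P -> AA | SE

No ε-productions.
No unit productions to eliminate.
TERM: introduce A -> g, C -> j and substitute in every rule of length ≥2.
BIN: B -> PSC becomes B -> PD, D -> SC; P -> SAC becomes P -> SE, E -> AC; S -> BCC becomes S -> BF, F -> CC.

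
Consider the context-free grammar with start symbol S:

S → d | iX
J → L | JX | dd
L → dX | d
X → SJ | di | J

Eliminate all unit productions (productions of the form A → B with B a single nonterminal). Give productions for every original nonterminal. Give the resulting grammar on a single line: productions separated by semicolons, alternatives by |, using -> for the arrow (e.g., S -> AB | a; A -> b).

S -> d | iX; J -> d | JX | dX | dd; L -> d | dX; X -> d | JX | SJ | dX | dd | di

Unit productions: J->L, X->J.
Unit pairs (A ⇒* B via units): (J,L), (X,J), (X,L).
S: inherits non-unit rules of {S} → d | iX.
J: inherits non-unit rules of {J, L} → JX | d | dX | dd.
L: inherits non-unit rules of {L} → d | dX.
X: inherits non-unit rules of {J, L, X} → JX | SJ | d | dX | dd | di.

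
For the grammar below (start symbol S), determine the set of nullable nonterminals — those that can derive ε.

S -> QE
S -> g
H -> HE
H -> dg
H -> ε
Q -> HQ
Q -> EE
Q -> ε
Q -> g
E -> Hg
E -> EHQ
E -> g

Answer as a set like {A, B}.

Directly nullable (have an ε-rule): {H, Q}.
Not nullable: E, S — each has a terminal in every rule's right-hand side or depends on a non-nullable symbol.

{H, Q}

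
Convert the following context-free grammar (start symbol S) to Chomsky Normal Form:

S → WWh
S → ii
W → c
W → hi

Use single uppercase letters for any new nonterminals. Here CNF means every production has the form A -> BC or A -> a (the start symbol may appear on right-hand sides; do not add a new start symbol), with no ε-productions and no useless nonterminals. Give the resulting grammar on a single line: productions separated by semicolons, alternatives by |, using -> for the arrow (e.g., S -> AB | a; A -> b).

S -> BB | WC; A -> h; B -> i; C -> WA; W -> c | AB

No ε-productions.
No unit productions to eliminate.
TERM: introduce A -> h, B -> i and substitute in every rule of length ≥2.
BIN: S -> WWA becomes S -> WC, C -> WA.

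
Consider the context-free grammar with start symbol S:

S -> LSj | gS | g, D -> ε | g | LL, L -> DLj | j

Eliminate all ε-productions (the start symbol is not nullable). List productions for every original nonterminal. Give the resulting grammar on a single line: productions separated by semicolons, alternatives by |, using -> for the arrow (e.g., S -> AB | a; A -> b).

S -> g | gS | LSj; D -> g | LL; L -> j | Lj | DLj

Nullable set: {D}.
Drop D -> ε.
L -> DLj: D nullable, giving DLj | Lj.
Unchanged (no nullable symbols): S -> LSj; S -> g; S -> gS; D -> LL; D -> g; L -> j.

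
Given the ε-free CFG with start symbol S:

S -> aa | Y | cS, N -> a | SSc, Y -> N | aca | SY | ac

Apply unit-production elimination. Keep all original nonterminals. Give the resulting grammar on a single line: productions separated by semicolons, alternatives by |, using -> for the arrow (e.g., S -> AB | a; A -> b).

Unit productions: S->Y, Y->N.
Unit pairs (A ⇒* B via units): (S,N), (S,Y), (Y,N).
S: inherits non-unit rules of {N, S, Y} → SSc | SY | a | aa | ac | aca | cS.
N: inherits non-unit rules of {N} → SSc | a.
Y: inherits non-unit rules of {N, Y} → SSc | SY | a | ac | aca.

S -> a | SY | aa | ac | cS | SSc | aca; N -> a | SSc; Y -> a | SY | ac | SSc | aca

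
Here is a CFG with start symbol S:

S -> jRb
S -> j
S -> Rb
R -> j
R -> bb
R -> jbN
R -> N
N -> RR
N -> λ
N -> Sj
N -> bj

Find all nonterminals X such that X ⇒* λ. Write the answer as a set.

Directly nullable (have an ε-rule): {N}.
R is nullable via R -> N (every symbol on the right is already known nullable).
Not nullable: S — each has a terminal in every rule's right-hand side or depends on a non-nullable symbol.

{N, R}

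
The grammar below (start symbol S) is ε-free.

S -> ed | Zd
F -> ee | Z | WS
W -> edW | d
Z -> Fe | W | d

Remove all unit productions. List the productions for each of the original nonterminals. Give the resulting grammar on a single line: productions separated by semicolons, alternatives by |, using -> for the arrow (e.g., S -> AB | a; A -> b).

Unit productions: F->Z, Z->W.
Unit pairs (A ⇒* B via units): (F,W), (F,Z), (Z,W).
S: inherits non-unit rules of {S} → Zd | ed.
F: inherits non-unit rules of {F, W, Z} → Fe | WS | d | edW | ee.
W: inherits non-unit rules of {W} → d | edW.
Z: inherits non-unit rules of {W, Z} → Fe | d | edW.

S -> Zd | ed; F -> d | Fe | WS | ee | edW; W -> d | edW; Z -> d | Fe | edW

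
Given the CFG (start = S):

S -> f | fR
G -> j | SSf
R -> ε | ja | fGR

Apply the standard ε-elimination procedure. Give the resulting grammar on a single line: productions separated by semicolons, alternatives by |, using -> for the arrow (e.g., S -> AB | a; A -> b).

S -> f | fR; G -> j | SSf; R -> fG | ja | fGR

Nullable set: {R}.
S -> fR: R nullable, giving f | fR.
Drop R -> ε.
R -> fGR: R nullable, giving fG | fGR.
Unchanged (no nullable symbols): S -> f; G -> SSf; G -> j; R -> ja.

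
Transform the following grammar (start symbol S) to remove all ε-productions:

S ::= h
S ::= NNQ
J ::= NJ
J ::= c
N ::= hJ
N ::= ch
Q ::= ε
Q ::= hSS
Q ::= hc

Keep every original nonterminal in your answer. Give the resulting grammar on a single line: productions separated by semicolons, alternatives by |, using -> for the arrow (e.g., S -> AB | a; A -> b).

S -> h | NN | NNQ; J -> c | NJ; N -> ch | hJ; Q -> hc | hSS

Nullable set: {Q}.
S -> NNQ: Q nullable, giving NN | NNQ.
Drop Q -> ε.
Unchanged (no nullable symbols): S -> h; J -> NJ; J -> c; N -> ch; N -> hJ; Q -> hSS; Q -> hc.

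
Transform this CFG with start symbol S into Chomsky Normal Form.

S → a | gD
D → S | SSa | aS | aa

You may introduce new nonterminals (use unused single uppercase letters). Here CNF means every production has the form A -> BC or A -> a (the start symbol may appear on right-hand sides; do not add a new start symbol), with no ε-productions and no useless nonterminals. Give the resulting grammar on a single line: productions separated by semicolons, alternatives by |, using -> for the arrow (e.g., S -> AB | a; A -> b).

No ε-productions.
After unit-elimination: S -> a | gD; D -> a | aS | aa | gD | SSa.
TERM: introduce A -> a, B -> g and substitute in every rule of length ≥2.
BIN: D -> SSA becomes D -> SC, C -> SA.

S -> a | BD; A -> a; B -> g; C -> SA; D -> a | AA | AS | BD | SC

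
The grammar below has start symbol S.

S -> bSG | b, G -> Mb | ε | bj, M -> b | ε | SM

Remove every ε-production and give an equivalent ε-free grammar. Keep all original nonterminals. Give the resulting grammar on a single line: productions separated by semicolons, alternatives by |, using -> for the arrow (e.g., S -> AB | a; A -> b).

Nullable set: {G, M}.
S -> bSG: G nullable, giving bS | bSG.
Drop G -> ε.
G -> Mb: M nullable, giving Mb | b.
Drop M -> ε.
M -> SM: M nullable, giving S | SM.
Unchanged (no nullable symbols): S -> b; G -> bj; M -> b.

S -> b | bS | bSG; G -> b | Mb | bj; M -> S | b | SM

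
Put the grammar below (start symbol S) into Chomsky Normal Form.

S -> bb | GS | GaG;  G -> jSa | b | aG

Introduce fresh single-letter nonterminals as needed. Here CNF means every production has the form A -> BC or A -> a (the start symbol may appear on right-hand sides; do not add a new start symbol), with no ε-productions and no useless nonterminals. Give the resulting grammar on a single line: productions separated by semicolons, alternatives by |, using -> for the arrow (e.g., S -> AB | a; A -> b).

S -> CC | GE | GS; A -> a; B -> j; C -> b; D -> SA; E -> AG; G -> b | AG | BD

No ε-productions.
No unit productions to eliminate.
TERM: introduce A -> a, C -> b, B -> j and substitute in every rule of length ≥2.
BIN: G -> BSA becomes G -> BD, D -> SA; S -> GAG becomes S -> GE, E -> AG.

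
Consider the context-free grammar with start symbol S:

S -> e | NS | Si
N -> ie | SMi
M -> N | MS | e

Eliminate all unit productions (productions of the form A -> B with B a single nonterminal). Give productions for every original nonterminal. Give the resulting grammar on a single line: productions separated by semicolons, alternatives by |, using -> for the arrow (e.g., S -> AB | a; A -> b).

Unit productions: M->N.
Unit pairs (A ⇒* B via units): (M,N).
S: inherits non-unit rules of {S} → NS | Si | e.
M: inherits non-unit rules of {M, N} → MS | SMi | e | ie.
N: inherits non-unit rules of {N} → SMi | ie.

S -> e | NS | Si; M -> e | MS | ie | SMi; N -> ie | SMi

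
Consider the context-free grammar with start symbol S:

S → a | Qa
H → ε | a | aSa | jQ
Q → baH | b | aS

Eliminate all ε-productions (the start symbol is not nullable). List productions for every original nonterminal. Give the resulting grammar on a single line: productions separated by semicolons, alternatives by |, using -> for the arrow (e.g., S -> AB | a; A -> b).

S -> a | Qa; H -> a | jQ | aSa; Q -> b | aS | ba | baH

Nullable set: {H}.
Drop H -> ε.
Q -> baH: H nullable, giving ba | baH.
Unchanged (no nullable symbols): S -> Qa; S -> a; H -> a; H -> aSa; H -> jQ; Q -> aS; Q -> b.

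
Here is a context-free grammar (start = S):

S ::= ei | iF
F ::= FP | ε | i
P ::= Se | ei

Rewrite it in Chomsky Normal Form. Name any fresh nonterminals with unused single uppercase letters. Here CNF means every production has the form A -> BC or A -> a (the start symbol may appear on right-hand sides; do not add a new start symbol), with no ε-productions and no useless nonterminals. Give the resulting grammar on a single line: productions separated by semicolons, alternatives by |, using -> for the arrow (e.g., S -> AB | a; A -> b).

Nullable: {F}; after ε-elimination: S -> i | ei | iF; F -> P | i | FP; P -> Se | ei.
After unit-elimination: S -> i | ei | iF; F -> i | FP | Se | ei; P -> Se | ei.
TERM: introduce A -> e, B -> i and substitute in every rule of length ≥2.

S -> i | AB | BF; A -> e; B -> i; F -> i | AB | FP | SA; P -> AB | SA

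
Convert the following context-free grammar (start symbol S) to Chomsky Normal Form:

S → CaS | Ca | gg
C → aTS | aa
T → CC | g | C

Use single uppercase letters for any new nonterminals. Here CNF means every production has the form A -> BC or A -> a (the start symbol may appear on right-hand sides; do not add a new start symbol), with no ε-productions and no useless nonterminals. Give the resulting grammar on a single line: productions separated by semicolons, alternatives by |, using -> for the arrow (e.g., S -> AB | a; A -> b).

S -> BB | CA | CE; A -> a; B -> g; C -> AA | AD; D -> TS; E -> AS; F -> TS; T -> g | AA | AF | CC

No ε-productions.
After unit-elimination: S -> Ca | gg | CaS; C -> aa | aTS; T -> g | CC | aa | aTS.
TERM: introduce A -> a, B -> g and substitute in every rule of length ≥2.
BIN: C -> ATS becomes C -> AD, D -> TS; S -> CAS becomes S -> CE, E -> AS; T -> ATS becomes T -> AF, F -> TS.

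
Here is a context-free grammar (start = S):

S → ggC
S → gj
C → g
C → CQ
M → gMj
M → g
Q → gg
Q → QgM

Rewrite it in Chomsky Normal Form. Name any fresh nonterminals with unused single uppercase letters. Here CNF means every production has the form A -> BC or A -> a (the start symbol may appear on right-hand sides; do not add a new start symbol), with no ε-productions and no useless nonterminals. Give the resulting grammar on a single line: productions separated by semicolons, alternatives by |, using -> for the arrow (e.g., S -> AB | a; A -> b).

S -> AB | AF; A -> g; B -> j; C -> g | CQ; D -> MB; E -> AM; F -> AC; M -> g | AD; Q -> AA | QE

No ε-productions.
No unit productions to eliminate.
TERM: introduce A -> g, B -> j and substitute in every rule of length ≥2.
BIN: M -> AMB becomes M -> AD, D -> MB; Q -> QAM becomes Q -> QE, E -> AM; S -> AAC becomes S -> AF, F -> AC.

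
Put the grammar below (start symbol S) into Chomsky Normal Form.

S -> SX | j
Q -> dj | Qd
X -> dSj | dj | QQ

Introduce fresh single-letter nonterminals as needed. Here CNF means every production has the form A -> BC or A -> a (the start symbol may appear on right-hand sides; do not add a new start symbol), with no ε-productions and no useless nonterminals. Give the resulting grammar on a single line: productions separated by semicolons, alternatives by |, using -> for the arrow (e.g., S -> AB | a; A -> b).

No ε-productions.
No unit productions to eliminate.
TERM: introduce A -> d, B -> j and substitute in every rule of length ≥2.
BIN: X -> ASB becomes X -> AC, C -> SB.

S -> j | SX; A -> d; B -> j; C -> SB; Q -> AB | QA; X -> AB | AC | QQ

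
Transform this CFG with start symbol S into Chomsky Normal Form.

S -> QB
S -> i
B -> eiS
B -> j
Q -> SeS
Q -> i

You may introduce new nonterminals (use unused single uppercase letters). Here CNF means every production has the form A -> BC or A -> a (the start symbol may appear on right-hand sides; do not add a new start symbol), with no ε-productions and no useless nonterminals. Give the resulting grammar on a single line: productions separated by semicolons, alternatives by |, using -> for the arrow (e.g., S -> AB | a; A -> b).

S -> i | QB; A -> e; B -> j | AD; C -> i; D -> CS; E -> AS; Q -> i | SE

No ε-productions.
No unit productions to eliminate.
TERM: introduce A -> e, C -> i and substitute in every rule of length ≥2.
BIN: B -> ACS becomes B -> AD, D -> CS; Q -> SAS becomes Q -> SE, E -> AS.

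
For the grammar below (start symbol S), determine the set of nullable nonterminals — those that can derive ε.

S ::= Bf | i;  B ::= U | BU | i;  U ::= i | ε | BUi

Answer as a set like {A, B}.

Directly nullable (have an ε-rule): {U}.
B is nullable via B -> U (every symbol on the right is already known nullable).
Not nullable: S — each has a terminal in every rule's right-hand side or depends on a non-nullable symbol.

{B, U}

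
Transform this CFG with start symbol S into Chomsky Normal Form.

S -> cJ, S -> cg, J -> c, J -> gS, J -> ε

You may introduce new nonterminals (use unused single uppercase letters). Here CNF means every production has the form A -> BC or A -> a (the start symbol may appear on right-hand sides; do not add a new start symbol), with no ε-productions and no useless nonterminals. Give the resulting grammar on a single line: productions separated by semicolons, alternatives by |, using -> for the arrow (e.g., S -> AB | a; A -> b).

Nullable: {J}; after ε-elimination: S -> c | cJ | cg; J -> c | gS.
No unit productions to eliminate.
TERM: introduce B -> c, A -> g and substitute in every rule of length ≥2.

S -> c | BA | BJ; A -> g; B -> c; J -> c | AS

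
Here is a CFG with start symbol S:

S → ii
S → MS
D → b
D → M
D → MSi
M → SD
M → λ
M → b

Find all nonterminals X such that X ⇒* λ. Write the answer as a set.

Directly nullable (have an ε-rule): {M}.
D is nullable via D -> M (every symbol on the right is already known nullable).
Not nullable: S — each has a terminal in every rule's right-hand side or depends on a non-nullable symbol.

{D, M}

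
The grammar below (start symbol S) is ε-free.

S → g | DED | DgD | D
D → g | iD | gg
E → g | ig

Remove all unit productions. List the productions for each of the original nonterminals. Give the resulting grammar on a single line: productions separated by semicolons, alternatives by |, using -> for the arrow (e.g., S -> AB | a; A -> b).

S -> g | gg | iD | DED | DgD; D -> g | gg | iD; E -> g | ig

Unit productions: S->D.
Unit pairs (A ⇒* B via units): (S,D).
S: inherits non-unit rules of {D, S} → DED | DgD | g | gg | iD.
D: inherits non-unit rules of {D} → g | gg | iD.
E: inherits non-unit rules of {E} → g | ig.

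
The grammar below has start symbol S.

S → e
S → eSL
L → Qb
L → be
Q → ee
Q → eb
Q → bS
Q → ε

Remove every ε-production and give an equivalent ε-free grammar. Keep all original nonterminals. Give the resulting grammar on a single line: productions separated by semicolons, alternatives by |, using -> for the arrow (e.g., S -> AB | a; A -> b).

S -> e | eSL; L -> b | Qb | be; Q -> bS | eb | ee

Nullable set: {Q}.
L -> Qb: Q nullable, giving Qb | b.
Drop Q -> ε.
Unchanged (no nullable symbols): S -> e; S -> eSL; L -> be; Q -> bS; Q -> eb; Q -> ee.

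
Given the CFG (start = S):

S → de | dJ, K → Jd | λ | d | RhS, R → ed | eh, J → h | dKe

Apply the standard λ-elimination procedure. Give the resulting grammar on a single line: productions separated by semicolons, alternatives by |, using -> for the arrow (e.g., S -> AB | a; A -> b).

Nullable set: {K}.
J -> dKe: K nullable, giving dKe | de.
Drop K -> λ.
Unchanged (no nullable symbols): S -> dJ; S -> de; J -> h; K -> Jd; K -> RhS; K -> d; R -> ed; R -> eh.

S -> dJ | de; J -> h | de | dKe; K -> d | Jd | RhS; R -> ed | eh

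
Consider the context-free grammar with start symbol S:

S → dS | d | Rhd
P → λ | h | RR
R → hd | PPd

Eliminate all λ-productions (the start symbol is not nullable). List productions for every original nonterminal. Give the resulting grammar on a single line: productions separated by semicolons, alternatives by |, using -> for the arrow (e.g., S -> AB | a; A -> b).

S -> d | dS | Rhd; P -> h | RR; R -> d | Pd | hd | PPd

Nullable set: {P}.
Drop P -> λ.
R -> PPd: P, P nullable, giving PPd | Pd | d.
Unchanged (no nullable symbols): S -> Rhd; S -> d; S -> dS; P -> RR; P -> h; R -> hd.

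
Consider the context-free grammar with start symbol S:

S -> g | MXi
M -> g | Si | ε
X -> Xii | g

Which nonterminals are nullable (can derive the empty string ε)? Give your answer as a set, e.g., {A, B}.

{M}

Directly nullable (have an ε-rule): {M}.
Not nullable: S, X — each has a terminal in every rule's right-hand side or depends on a non-nullable symbol.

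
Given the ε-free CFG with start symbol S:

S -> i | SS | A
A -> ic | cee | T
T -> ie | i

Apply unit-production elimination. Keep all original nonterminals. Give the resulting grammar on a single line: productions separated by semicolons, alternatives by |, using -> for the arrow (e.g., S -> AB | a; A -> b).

S -> i | SS | ic | ie | cee; A -> i | ic | ie | cee; T -> i | ie

Unit productions: A->T, S->A.
Unit pairs (A ⇒* B via units): (A,T), (S,A), (S,T).
S: inherits non-unit rules of {A, S, T} → SS | cee | i | ic | ie.
A: inherits non-unit rules of {A, T} → cee | i | ic | ie.
T: inherits non-unit rules of {T} → i | ie.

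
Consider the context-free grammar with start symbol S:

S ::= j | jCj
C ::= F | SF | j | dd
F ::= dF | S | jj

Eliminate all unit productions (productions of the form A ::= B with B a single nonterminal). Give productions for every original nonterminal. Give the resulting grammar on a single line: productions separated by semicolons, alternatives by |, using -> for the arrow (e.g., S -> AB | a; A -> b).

S -> j | jCj; C -> j | SF | dF | dd | jj | jCj; F -> j | dF | jj | jCj

Unit productions: C->F, F->S.
Unit pairs (A ⇒* B via units): (C,F), (C,S), (F,S).
S: inherits non-unit rules of {S} → j | jCj.
C: inherits non-unit rules of {C, F, S} → SF | dF | dd | j | jCj | jj.
F: inherits non-unit rules of {F, S} → dF | j | jCj | jj.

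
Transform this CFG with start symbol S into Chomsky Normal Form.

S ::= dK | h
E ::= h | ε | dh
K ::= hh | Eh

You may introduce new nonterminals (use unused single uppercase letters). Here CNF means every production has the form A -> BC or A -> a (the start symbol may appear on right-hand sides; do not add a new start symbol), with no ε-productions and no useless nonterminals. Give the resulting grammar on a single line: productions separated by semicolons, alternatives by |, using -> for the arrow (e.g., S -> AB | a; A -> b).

S -> h | AK; A -> d; B -> h; E -> h | AB; K -> h | BB | EB

Nullable: {E}; after ε-elimination: S -> h | dK; E -> h | dh; K -> h | Eh | hh.
No unit productions to eliminate.
TERM: introduce A -> d, B -> h and substitute in every rule of length ≥2.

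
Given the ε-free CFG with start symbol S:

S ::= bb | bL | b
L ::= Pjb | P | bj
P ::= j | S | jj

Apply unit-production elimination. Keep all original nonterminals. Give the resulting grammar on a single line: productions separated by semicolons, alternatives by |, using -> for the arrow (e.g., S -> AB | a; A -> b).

S -> b | bL | bb; L -> b | j | bL | bb | bj | jj | Pjb; P -> b | j | bL | bb | jj

Unit productions: L->P, P->S.
Unit pairs (A ⇒* B via units): (L,P), (L,S), (P,S).
S: inherits non-unit rules of {S} → b | bL | bb.
L: inherits non-unit rules of {L, P, S} → Pjb | b | bL | bb | bj | j | jj.
P: inherits non-unit rules of {P, S} → b | bL | bb | j | jj.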